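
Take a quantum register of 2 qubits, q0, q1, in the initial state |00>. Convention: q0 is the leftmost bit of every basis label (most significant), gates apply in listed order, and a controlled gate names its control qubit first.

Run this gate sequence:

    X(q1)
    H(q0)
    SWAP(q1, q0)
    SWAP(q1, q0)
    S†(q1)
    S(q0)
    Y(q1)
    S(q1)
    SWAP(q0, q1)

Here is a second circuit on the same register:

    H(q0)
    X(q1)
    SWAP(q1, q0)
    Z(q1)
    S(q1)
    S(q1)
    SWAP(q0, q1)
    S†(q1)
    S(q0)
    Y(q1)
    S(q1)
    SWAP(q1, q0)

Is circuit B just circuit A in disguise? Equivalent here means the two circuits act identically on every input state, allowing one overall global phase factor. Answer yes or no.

Yes, they are equivalent — the unitaries differ by at most a global phase.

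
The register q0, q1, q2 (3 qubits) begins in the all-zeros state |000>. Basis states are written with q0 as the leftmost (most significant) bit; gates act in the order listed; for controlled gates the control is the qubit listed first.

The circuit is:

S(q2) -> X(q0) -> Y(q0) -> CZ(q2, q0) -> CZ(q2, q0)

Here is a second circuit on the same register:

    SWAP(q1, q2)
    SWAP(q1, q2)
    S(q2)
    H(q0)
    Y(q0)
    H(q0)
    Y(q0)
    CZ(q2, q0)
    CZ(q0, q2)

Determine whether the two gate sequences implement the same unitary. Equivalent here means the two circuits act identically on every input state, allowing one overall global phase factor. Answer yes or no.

No: there is an input state on which the two circuits produce genuinely different outputs (not merely differing by a phase).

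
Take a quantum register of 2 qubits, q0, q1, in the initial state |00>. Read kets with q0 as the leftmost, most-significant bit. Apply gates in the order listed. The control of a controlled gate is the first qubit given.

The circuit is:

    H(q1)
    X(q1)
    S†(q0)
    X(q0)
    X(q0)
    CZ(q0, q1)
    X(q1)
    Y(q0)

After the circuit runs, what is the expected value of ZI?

In the final state, ZI has expectation -1.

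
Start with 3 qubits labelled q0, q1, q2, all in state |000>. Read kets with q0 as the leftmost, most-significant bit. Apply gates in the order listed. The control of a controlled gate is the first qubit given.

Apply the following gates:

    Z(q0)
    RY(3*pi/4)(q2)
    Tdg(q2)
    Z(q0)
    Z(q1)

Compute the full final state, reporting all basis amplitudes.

The final amplitudes are sqrt(2 - sqrt(2))/2 on |000>, -sqrt(sqrt(2) + 2)*exp(3*I*pi/4)/2 on |001>, and 0 on every other basis state.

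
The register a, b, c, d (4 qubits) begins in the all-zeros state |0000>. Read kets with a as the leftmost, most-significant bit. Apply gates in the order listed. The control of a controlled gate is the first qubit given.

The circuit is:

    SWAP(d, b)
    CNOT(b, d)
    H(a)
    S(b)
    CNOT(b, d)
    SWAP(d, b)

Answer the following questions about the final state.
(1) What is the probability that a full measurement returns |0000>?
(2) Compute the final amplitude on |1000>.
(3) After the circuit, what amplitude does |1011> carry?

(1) The probability of measuring |0000> is 1/2.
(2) |1000> carries amplitude sqrt(2)/2 in the final state.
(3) |1011> carries amplitude 0 in the final state.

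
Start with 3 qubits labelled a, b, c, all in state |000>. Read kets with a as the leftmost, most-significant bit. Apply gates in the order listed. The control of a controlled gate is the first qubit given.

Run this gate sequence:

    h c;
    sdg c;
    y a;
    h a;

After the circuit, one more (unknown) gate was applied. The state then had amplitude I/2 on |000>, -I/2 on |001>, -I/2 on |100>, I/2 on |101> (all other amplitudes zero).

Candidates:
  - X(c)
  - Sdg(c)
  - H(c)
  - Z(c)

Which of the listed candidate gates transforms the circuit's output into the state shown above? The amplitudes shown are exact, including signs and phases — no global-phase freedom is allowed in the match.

The applied gate was Sdg(c).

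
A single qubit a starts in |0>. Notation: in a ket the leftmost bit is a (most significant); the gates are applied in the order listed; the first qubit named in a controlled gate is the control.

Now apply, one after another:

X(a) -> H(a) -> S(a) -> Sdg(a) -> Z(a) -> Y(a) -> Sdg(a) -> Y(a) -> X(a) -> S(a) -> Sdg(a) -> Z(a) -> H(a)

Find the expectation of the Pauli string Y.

In the final state, Y has expectation -1.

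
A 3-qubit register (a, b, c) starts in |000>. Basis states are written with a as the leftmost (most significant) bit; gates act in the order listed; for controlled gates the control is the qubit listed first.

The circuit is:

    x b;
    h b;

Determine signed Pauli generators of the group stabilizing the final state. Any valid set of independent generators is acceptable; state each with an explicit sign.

The stabilizer group can be generated by -IXI, +ZII, +IIZ, among other valid generating sets.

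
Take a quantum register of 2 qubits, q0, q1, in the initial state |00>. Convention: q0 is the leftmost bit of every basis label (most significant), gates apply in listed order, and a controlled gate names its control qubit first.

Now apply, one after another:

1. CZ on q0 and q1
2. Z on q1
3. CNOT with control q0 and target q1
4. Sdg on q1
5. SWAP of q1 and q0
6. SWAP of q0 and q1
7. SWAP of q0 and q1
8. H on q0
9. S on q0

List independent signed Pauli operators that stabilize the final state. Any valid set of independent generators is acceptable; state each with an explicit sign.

The final state is stabilized by the group generated by +YI, +IZ; other independent generating sets are equally valid.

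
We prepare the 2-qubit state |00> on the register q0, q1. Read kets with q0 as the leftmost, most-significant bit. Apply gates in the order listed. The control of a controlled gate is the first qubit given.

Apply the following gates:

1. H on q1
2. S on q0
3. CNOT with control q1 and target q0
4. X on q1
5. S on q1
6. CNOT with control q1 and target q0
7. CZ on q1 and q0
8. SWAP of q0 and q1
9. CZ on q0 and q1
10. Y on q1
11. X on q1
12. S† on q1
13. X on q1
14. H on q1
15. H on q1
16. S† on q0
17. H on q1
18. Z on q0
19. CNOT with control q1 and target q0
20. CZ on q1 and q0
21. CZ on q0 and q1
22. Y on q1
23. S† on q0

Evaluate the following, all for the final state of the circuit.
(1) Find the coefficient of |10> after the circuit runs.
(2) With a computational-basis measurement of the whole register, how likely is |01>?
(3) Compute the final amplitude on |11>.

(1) The amplitude on |10> is 1/2.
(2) A full measurement returns |01> with probability 1/4.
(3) The amplitude on |11> is 1/2.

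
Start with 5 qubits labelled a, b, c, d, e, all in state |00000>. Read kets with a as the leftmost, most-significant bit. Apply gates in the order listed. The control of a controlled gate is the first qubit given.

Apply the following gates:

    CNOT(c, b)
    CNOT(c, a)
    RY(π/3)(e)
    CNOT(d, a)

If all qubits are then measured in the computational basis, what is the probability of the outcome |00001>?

A full measurement returns |00001> with probability 1/4.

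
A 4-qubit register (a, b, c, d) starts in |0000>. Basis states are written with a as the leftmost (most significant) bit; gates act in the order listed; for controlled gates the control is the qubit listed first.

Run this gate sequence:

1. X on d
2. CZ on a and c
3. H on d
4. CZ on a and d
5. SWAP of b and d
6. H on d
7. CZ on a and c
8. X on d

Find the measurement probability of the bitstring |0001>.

A full measurement returns |0001> with probability 1/4.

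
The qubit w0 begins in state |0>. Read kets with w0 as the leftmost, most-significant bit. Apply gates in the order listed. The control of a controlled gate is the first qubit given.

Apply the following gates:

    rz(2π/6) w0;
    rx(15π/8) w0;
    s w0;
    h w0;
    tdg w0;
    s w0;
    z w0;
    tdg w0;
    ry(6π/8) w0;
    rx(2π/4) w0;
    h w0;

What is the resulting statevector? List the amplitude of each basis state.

The resulting statevector has amplitude sqrt(2)*sqrt(1/2 - sqrt(2)/4)*exp(-2*I*pi/3)*cos(pi/16)/4 + sqrt(2)*I*sqrt(1/2 - sqrt(2)/4)*exp(-2*I*pi/3)*cos(pi/16)/4 - sqrt(2)*I*sqrt(sqrt(2)/4 + 1/2)*exp(-I*pi/6)*sin(pi/16)/4 + sqrt(2)*sqrt(sqrt(2)/4 + 1/2)*exp(-I*pi/6)*sin(pi/16)/4 + sqrt(2)*sqrt(1/2 - sqrt(2)/4)*exp(-2*I*pi/3)*sin(pi/16)/4 - sqrt(2)*I*sqrt(1/2 - sqrt(2)/4)*exp(-I*pi/6)*sin(pi/16)/4 + sqrt(2)*sqrt(1/2 - sqrt(2)/4)*exp(-I*pi/6)*sin(pi/16)/4 + sqrt(2)*I*sqrt(1/2 - sqrt(2)/4)*exp(-2*I*pi/3)*sin(pi/16)/4 - sqrt(2)*I*sqrt(sqrt(2)/4 + 1/2)*exp(-2*I*pi/3)*sin(pi/16)/4 - sqrt(2)*sqrt(sqrt(2)/4 + 1/2)*exp(-2*I*pi/3)*sin(pi/16)/4 - sqrt(2)*sqrt(1/2 - sqrt(2)/4)*exp(-I*pi/6)*cos(pi/16)/4 + sqrt(2)*I*sqrt(1/2 - sqrt(2)/4)*exp(-I*pi/6)*cos(pi/16)/4 - sqrt(2)*sqrt(sqrt(2)/4 + 1/2)*exp(-I*pi/6)*cos(pi/16)/4 - sqrt(2)*I*sqrt(sqrt(2)/4 + 1/2)*exp(-2*I*pi/3)*cos(pi/16)/4 - sqrt(2)*sqrt(sqrt(2)/4 + 1/2)*exp(-2*I*pi/3)*cos(pi/16)/4 + sqrt(2)*I*sqrt(sqrt(2)/4 + 1/2)*exp(-I*pi/6)*cos(pi/16)/4 on |0>, sqrt(2)*sqrt(sqrt(2)/4 + 1/2)*exp(-2*I*pi/3)*cos(pi/16)/4 + sqrt(2)*sqrt(sqrt(2)/4 + 1/2)*exp(-I*pi/6)*cos(pi/16)/4 + sqrt(2)*sqrt(1/2 - sqrt(2)/4)*exp(-2*I*pi/3)*cos(pi/16)/4 - sqrt(2)*I*sqrt(1/2 - sqrt(2)/4)*exp(-I*pi/6)*cos(pi/16)/4 + sqrt(2)*sqrt(sqrt(2)/4 + 1/2)*exp(-2*I*pi/3)*sin(pi/16)/4 - sqrt(2)*I*sqrt(sqrt(2)/4 + 1/2)*exp(-I*pi/6)*sin(pi/16)/4 + sqrt(2)*sqrt(1/2 - sqrt(2)/4)*exp(-2*I*pi/3)*sin(pi/16)/4 + sqrt(2)*sqrt(1/2 - sqrt(2)/4)*exp(-I*pi/6)*sin(pi/16)/4 - sqrt(2)*I*sqrt(1/2 - sqrt(2)/4)*exp(-2*I*pi/3)*sin(pi/16)/4 + sqrt(2)*I*sqrt(1/2 - sqrt(2)/4)*exp(-I*pi/6)*sin(pi/16)/4 - sqrt(2)*sqrt(sqrt(2)/4 + 1/2)*exp(-I*pi/6)*sin(pi/16)/4 - sqrt(2)*I*sqrt(sqrt(2)/4 + 1/2)*exp(-2*I*pi/3)*sin(pi/16)/4 - sqrt(2)*sqrt(1/2 - sqrt(2)/4)*exp(-I*pi/6)*cos(pi/16)/4 - sqrt(2)*I*sqrt(1/2 - sqrt(2)/4)*exp(-2*I*pi/3)*cos(pi/16)/4 - sqrt(2)*I*sqrt(sqrt(2)/4 + 1/2)*exp(-2*I*pi/3)*cos(pi/16)/4 + sqrt(2)*I*sqrt(sqrt(2)/4 + 1/2)*exp(-I*pi/6)*cos(pi/16)/4 on |1>.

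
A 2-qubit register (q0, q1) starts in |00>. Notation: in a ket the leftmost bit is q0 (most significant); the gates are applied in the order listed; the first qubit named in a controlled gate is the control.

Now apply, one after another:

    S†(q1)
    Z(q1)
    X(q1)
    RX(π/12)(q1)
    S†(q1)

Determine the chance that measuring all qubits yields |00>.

Outcome |00> occurs with probability -sqrt(6)/8 - sqrt(2)/8 + 1/2.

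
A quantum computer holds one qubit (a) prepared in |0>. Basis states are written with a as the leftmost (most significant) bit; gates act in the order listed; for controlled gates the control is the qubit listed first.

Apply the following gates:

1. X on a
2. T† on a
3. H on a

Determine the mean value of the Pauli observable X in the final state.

In the final state, X has expectation -1.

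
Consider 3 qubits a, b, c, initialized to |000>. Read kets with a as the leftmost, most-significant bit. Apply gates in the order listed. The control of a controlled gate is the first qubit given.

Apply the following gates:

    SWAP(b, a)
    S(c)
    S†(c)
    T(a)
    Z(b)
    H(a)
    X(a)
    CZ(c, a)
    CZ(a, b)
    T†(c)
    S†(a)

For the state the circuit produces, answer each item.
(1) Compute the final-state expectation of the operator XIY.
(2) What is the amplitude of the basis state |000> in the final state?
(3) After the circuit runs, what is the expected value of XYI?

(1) In the final state, XIY has expectation 0. Key observation: steps 2-3 multiply out to the identity, so the circuit reduces to the remaining gates.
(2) |000> carries amplitude sqrt(2)/2 in the final state.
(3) The expectation value of XYI is 0.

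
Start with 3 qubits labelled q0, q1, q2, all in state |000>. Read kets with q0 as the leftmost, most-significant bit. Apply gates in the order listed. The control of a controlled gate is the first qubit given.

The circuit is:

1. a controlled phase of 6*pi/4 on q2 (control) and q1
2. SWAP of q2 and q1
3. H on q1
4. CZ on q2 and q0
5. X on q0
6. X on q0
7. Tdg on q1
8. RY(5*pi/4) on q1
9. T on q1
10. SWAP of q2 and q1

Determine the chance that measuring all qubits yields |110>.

A full measurement returns |110> with probability 0. Key observation: gates 5-6 undo each other exactly, leaving only the rest of the circuit to track.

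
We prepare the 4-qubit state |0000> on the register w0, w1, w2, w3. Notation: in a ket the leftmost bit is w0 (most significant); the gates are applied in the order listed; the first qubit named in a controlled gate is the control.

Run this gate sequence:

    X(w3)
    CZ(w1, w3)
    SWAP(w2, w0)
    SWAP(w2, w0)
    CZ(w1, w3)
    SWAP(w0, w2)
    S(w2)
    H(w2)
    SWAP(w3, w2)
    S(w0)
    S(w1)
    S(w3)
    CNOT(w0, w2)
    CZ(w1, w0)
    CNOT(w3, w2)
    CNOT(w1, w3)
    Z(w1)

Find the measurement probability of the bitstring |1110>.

The probability of measuring |1110> is 0. Key observation: gates 2-5 undo each other exactly, leaving only the rest of the circuit to track.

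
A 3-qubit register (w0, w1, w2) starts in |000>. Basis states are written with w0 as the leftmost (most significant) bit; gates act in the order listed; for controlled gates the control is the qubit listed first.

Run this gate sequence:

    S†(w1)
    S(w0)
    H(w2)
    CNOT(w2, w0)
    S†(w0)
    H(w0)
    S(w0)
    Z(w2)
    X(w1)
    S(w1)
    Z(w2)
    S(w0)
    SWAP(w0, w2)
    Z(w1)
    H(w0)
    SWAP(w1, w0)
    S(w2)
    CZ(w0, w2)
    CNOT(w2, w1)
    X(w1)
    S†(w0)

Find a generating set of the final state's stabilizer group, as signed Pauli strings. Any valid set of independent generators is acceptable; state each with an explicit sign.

One valid set of independent stabilizer generators is -IYI, +IIY, -ZII (any independent generating set of the same group is equally correct).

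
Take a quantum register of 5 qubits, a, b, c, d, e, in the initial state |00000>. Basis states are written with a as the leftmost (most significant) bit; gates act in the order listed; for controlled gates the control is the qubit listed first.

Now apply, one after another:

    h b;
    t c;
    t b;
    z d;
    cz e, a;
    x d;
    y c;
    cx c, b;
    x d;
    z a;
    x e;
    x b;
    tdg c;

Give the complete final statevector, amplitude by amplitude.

The final amplitudes are sqrt(2)*exp(I*pi/4)/2 on |00101>, sqrt(2)*I/2 on |01101>, and 0 on every other basis state.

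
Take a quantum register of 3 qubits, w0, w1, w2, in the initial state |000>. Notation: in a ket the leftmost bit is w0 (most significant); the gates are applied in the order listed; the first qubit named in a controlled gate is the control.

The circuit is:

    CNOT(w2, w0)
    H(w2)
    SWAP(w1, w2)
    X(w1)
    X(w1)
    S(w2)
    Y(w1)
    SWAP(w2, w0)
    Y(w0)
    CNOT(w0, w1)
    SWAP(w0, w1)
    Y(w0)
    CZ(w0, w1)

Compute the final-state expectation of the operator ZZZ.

The expectation value of ZZZ is 0.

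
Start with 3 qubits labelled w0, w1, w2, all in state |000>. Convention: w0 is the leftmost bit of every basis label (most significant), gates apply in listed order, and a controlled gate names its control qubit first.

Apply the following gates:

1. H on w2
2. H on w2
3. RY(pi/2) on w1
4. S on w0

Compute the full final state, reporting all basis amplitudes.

The resulting statevector has amplitude sqrt(2)/2 on |000>, sqrt(2)/2 on |010>, and 0 on every other basis state. Key observation: the block from step 1 through step 2 cancels to the identity and can be dropped.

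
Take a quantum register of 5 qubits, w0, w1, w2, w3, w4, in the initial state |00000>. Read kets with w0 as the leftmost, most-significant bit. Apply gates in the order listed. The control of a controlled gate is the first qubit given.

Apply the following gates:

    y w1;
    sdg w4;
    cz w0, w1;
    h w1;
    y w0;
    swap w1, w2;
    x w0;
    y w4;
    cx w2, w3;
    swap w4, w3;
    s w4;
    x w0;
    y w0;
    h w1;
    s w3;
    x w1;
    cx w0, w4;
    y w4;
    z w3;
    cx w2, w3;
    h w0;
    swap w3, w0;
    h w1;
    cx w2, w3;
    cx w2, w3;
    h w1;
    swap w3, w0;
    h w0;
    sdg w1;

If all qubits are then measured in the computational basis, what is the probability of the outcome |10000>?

The probability of measuring |10000> is 0. Key observation: steps 21-28 multiply out to the identity, so the circuit reduces to the remaining gates.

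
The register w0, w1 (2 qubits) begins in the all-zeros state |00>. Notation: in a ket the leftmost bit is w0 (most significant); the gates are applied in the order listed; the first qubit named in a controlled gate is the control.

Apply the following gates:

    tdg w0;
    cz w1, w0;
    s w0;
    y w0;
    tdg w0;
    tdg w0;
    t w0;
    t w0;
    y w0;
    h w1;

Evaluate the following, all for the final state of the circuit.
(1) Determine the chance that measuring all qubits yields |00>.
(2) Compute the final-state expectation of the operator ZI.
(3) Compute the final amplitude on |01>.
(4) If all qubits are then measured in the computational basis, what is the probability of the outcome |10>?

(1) The probability of measuring |00> is 1/2. Key observation: the block from step 4 through step 9 cancels to the identity and can be dropped.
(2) The expectation value of ZI is 1.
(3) |01> carries amplitude sqrt(2)/2 in the final state.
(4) The probability of measuring |10> is 0.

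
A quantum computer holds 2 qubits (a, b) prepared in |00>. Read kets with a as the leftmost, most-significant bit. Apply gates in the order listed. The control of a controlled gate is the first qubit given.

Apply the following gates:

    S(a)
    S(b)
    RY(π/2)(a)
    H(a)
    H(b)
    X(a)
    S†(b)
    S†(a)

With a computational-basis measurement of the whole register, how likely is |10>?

A full measurement returns |10> with probability 1/2.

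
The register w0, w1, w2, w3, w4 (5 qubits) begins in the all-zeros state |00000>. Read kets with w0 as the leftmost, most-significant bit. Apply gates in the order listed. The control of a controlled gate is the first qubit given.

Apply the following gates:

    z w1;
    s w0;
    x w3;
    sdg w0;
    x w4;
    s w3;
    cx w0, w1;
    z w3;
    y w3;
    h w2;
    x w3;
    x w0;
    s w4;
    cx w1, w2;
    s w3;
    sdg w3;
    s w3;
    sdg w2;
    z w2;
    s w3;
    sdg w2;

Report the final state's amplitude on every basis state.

The resulting statevector has amplitude sqrt(2)*I/2 on |10011>, sqrt(2)*I/2 on |10111>, and 0 on every other basis state. Key observation: the block from step 15 through step 16 cancels to the identity and can be dropped.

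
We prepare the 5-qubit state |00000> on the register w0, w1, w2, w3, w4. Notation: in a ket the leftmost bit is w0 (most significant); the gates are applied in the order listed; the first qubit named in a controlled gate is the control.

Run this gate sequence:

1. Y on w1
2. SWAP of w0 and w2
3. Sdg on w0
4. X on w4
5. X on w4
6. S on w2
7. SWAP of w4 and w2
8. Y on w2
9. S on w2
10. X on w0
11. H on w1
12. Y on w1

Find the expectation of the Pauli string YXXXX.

In the final state, YXXXX has expectation 0. Key observation: the block from step 4 through step 5 cancels to the identity and can be dropped.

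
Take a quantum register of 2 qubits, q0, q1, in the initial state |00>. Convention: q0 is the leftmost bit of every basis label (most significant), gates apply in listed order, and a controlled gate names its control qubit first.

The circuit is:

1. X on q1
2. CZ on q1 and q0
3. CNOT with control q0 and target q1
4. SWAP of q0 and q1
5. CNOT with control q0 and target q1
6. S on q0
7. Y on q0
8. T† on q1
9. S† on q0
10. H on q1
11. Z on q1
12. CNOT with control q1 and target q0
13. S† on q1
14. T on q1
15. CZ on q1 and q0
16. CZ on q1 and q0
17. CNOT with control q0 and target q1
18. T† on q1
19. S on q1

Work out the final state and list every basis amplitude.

After the circuit, the state carries amplitude -sqrt(2)*exp(3*I*pi/4)/2 on |00>, 0 on |01>, -sqrt(2)*I/2 on |10>, 0 on |11>.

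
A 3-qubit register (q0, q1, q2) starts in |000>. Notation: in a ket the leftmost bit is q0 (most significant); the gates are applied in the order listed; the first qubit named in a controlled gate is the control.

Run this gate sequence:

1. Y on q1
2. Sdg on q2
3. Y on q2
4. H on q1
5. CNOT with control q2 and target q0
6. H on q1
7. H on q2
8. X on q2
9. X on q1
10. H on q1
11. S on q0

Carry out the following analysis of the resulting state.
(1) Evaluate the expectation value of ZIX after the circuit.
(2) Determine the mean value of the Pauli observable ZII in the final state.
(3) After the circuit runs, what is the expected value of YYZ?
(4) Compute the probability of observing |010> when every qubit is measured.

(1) The observable ZIX averages to 1.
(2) The observable ZII averages to -1.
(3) In the final state, YYZ has expectation 0.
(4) The probability of measuring |010> is 0.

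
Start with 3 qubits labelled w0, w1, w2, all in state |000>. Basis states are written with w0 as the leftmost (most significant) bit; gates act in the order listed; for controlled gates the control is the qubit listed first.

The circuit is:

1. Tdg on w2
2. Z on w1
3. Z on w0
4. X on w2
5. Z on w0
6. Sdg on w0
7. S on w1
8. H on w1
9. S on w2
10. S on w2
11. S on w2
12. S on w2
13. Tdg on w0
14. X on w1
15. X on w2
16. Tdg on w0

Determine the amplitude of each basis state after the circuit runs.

The resulting statevector has amplitude sqrt(2)/2 on |000>, sqrt(2)/2 on |010>, and 0 on every other basis state. Key observation: steps 9-12 multiply out to the identity, so the circuit reduces to the remaining gates.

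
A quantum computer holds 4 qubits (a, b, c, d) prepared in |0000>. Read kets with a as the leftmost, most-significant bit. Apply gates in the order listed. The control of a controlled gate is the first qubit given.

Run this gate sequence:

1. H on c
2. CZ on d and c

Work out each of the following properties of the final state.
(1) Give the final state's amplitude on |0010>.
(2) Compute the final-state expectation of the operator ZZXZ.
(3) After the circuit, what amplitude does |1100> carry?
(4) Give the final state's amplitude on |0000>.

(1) |0010> carries amplitude sqrt(2)/2 in the final state.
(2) In the final state, ZZXZ has expectation 1.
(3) The final state's coefficient on |1100> equals 0.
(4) The amplitude on |0000> is sqrt(2)/2.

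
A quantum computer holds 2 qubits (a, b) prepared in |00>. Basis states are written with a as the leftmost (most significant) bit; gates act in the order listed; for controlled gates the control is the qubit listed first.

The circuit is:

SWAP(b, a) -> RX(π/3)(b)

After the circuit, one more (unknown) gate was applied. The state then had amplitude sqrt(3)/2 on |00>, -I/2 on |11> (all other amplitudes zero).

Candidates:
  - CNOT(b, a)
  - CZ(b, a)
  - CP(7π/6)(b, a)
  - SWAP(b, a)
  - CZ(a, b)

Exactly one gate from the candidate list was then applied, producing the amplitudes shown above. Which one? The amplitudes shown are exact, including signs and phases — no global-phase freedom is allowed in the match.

It was CNOT(b, a) that produced the state shown.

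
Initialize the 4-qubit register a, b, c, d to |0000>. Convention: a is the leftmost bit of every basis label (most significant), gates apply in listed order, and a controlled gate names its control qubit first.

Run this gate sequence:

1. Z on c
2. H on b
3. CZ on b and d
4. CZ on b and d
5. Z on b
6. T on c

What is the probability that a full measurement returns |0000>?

Outcome |0000> occurs with probability 1/2. Key observation: steps 3-4 multiply out to the identity, so the circuit reduces to the remaining gates.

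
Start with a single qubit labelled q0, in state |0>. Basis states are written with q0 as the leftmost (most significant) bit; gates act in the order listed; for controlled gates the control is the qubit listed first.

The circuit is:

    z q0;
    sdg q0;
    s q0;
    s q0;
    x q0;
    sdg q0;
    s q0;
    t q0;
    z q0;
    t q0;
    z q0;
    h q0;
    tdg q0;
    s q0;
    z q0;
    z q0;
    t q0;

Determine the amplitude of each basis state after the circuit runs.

After the circuit, the state carries amplitude sqrt(2)*I/2 on |0>, sqrt(2)/2 on |1>.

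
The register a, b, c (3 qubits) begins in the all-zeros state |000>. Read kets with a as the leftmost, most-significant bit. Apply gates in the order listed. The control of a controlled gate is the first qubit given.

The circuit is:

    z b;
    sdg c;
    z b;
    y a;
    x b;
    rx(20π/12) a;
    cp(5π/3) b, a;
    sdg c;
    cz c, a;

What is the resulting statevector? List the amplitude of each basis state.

The final amplitudes are 1/2 on |010>, -sqrt(3)*exp(I*pi/6)/2 on |110>, and 0 on every other basis state.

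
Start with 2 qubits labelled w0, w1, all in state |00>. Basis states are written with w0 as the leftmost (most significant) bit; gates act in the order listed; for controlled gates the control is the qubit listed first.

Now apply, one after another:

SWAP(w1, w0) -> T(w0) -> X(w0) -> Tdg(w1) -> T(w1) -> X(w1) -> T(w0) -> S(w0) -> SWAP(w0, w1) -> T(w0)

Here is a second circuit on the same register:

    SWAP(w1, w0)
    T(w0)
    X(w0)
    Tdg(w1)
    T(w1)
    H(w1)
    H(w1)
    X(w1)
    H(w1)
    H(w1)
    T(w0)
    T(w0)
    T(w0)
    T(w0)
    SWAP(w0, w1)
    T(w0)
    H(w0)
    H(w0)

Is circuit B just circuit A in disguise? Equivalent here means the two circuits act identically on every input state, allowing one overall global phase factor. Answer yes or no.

No: there is an input state on which the two circuits produce genuinely different outputs (not merely differing by a phase).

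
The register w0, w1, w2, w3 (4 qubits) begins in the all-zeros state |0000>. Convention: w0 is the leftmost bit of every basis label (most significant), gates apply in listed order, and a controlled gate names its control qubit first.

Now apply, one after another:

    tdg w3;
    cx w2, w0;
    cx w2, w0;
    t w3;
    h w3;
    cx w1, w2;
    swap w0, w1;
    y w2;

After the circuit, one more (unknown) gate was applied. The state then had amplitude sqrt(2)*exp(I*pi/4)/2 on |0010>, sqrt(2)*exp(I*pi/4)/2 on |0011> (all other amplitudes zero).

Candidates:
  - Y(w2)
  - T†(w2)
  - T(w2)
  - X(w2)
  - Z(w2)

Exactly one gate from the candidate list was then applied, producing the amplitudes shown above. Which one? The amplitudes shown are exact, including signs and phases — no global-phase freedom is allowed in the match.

It was T†(w2) that produced the state shown. Key observation: gates 1-4 undo each other exactly, leaving only the rest of the circuit to track.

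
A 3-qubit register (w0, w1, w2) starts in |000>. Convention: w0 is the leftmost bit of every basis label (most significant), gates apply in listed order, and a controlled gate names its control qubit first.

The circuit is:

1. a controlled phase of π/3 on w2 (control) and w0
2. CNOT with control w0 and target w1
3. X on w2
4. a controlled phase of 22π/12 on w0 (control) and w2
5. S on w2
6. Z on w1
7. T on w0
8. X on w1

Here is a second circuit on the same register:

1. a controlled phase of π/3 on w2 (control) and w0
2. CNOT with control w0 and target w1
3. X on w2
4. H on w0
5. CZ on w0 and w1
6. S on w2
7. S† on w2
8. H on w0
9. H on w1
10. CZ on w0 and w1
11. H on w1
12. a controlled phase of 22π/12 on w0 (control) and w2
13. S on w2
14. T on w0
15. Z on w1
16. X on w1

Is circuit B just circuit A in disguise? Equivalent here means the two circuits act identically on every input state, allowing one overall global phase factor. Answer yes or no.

No — the two circuits implement different unitaries, even allowing a global phase.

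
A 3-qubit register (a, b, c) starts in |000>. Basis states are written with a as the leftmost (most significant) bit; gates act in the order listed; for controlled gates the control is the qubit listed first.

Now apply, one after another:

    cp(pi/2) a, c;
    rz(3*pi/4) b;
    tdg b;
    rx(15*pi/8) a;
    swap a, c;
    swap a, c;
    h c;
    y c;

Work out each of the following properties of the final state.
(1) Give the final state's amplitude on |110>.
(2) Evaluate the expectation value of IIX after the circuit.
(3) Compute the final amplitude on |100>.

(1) |110> carries amplitude 0 in the final state. Key observation: the block from step 5 through step 6 cancels to the identity and can be dropped.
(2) The expectation value of IIX is -1.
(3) The final state's coefficient on |100> equals sqrt(2)*exp(5*I*pi/8)*sin(pi/16)/2.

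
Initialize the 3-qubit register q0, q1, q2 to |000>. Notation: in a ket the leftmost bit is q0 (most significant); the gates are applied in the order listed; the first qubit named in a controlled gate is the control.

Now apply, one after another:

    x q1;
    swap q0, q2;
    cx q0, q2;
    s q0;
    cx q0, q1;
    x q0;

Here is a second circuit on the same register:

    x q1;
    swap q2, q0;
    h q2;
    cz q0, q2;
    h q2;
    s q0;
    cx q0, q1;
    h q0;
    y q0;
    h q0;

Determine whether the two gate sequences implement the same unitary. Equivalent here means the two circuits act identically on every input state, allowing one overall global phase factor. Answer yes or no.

No — the two circuits implement different unitaries, even allowing a global phase.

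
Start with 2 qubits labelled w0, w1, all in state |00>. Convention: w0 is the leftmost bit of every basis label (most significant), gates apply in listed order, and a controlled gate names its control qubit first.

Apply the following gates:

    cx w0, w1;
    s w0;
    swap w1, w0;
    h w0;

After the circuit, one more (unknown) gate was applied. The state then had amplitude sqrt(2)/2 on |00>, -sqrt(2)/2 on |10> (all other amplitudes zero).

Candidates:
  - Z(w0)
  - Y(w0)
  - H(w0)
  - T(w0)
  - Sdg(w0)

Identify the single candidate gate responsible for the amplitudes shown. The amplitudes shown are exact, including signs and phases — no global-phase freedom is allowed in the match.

The applied gate was Z(w0).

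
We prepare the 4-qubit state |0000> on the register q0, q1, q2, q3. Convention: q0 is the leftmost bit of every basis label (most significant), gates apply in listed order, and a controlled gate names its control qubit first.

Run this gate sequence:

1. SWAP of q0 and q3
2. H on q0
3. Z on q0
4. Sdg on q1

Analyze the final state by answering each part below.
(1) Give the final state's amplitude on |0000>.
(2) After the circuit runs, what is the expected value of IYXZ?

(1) |0000> carries amplitude sqrt(2)/2 in the final state.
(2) In the final state, IYXZ has expectation 0.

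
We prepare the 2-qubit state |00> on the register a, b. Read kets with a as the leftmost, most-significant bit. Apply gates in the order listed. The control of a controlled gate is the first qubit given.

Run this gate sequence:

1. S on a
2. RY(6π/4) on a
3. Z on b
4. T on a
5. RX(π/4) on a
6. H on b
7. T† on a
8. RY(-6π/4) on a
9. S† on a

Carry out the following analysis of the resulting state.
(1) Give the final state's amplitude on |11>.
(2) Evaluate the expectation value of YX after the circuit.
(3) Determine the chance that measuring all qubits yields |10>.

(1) The final state's coefficient on |11> equals (1/8 + I/8)*sqrt(4 - 2*sqrt(2))*exp(I*pi/4).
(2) The expectation value of YX is 1/2.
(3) The probability of measuring |10> is 1/8 - sqrt(2)/16.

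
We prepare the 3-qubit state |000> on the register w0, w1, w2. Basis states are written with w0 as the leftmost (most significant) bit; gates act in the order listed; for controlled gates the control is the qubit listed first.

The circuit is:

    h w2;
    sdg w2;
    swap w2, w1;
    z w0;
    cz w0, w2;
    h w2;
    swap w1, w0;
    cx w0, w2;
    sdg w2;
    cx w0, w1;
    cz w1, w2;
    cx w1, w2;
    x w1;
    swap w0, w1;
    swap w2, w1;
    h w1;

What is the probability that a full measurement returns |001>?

Outcome |001> occurs with probability 1/4.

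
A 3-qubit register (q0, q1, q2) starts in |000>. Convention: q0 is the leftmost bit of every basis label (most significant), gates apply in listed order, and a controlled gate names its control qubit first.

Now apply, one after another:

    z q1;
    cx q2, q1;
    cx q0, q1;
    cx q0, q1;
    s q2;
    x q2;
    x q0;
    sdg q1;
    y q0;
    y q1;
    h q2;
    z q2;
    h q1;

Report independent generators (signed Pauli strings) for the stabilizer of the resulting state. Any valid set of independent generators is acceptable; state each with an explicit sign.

The final state is stabilized by the group generated by -IXI, +IIX, +ZII; other independent generating sets are equally valid. Key observation: the block from step 3 through step 4 cancels to the identity and can be dropped.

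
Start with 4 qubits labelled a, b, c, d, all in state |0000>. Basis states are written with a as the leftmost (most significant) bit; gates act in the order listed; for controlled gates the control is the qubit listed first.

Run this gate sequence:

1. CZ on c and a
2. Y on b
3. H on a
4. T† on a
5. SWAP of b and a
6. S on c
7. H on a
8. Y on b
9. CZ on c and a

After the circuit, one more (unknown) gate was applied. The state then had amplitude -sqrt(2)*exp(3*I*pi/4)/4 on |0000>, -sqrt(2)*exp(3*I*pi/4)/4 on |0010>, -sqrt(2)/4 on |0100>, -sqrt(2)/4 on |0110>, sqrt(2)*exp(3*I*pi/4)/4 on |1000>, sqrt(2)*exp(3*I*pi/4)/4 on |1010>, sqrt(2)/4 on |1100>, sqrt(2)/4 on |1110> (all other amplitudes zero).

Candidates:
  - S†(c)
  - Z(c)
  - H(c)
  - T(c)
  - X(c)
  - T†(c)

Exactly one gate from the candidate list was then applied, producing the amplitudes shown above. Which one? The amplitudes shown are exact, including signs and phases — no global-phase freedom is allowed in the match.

It was H(c) that produced the state shown.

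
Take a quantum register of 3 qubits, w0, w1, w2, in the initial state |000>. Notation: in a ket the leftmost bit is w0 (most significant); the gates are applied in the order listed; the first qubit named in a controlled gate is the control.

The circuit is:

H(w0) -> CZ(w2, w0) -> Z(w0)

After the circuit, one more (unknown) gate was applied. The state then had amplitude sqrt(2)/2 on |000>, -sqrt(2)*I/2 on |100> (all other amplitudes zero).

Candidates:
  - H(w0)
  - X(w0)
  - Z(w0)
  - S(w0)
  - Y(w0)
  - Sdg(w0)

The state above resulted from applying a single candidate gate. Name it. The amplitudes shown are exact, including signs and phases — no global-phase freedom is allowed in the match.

It was S(w0) that produced the state shown.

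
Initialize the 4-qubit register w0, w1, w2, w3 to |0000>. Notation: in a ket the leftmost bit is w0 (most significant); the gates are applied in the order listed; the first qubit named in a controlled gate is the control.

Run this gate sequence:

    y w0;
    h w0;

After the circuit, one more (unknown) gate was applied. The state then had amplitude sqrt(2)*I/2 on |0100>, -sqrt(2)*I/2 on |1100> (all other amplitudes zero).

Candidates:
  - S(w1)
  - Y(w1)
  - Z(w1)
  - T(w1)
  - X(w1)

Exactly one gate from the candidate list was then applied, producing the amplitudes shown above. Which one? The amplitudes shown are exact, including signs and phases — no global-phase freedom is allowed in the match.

The applied gate was X(w1).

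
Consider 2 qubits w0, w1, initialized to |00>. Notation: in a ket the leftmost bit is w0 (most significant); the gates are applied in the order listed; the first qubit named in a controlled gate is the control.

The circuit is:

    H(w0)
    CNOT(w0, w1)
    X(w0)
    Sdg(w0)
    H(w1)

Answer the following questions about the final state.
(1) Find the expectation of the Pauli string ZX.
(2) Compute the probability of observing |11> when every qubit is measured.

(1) The expectation value of ZX is -1.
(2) Outcome |11> occurs with probability 1/4.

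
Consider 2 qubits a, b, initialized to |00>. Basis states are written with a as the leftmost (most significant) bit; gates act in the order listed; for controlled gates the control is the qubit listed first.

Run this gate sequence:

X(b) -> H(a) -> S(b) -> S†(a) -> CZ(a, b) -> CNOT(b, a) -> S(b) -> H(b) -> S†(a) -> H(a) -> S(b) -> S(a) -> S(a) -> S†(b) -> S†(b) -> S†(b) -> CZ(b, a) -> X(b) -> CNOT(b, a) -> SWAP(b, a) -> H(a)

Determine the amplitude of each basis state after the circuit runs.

After the circuit, the state carries amplitude I/2 on |00>, -I/2 on |01>, -I/2 on |10>, -I/2 on |11>.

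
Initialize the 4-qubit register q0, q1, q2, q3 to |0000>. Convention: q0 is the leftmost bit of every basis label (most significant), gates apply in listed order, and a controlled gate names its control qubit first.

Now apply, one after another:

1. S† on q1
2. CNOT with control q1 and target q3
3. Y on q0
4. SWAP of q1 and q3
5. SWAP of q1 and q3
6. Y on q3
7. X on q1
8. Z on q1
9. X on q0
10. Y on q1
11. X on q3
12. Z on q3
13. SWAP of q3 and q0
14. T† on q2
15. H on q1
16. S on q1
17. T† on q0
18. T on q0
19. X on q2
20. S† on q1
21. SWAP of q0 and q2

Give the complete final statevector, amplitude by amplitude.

After the circuit, the state carries amplitude -sqrt(2)*I/2 on |1000>, -sqrt(2)*I/2 on |1100>, and 0 on every other basis state. Key observation: steps 4-5 multiply out to the identity, so the circuit reduces to the remaining gates.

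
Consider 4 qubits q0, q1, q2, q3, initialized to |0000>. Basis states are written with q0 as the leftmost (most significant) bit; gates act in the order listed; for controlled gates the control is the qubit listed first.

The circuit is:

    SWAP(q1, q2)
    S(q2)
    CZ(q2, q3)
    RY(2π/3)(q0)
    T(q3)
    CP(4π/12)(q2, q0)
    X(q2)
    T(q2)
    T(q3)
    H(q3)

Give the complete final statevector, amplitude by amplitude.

The resulting statevector has amplitude sqrt(2)*exp(I*pi/4)/4 on |0010>, sqrt(2)*exp(I*pi/4)/4 on |0011>, sqrt(6)*exp(I*pi/4)/4 on |1010>, sqrt(6)*exp(I*pi/4)/4 on |1011>, and 0 on every other basis state.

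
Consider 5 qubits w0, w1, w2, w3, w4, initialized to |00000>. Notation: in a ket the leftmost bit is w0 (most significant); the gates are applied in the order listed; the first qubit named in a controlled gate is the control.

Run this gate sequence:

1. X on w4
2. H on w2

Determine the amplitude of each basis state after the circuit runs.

The resulting statevector has amplitude sqrt(2)/2 on |00001>, sqrt(2)/2 on |00101>, and 0 on every other basis state.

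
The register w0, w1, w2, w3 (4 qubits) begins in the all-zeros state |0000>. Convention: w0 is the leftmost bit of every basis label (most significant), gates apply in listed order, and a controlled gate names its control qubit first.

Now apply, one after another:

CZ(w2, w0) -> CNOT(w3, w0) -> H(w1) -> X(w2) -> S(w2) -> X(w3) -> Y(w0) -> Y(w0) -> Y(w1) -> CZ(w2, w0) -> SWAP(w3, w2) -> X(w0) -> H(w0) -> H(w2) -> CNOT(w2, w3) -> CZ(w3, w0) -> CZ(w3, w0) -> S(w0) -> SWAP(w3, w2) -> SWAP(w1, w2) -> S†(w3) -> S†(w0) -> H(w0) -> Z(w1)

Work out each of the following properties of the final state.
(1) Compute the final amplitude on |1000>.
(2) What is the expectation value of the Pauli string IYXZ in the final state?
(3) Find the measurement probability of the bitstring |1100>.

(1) |1000> carries amplitude 0 in the final state.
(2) In the final state, IYXZ has expectation 0.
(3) A full measurement returns |1100> with probability 1/4.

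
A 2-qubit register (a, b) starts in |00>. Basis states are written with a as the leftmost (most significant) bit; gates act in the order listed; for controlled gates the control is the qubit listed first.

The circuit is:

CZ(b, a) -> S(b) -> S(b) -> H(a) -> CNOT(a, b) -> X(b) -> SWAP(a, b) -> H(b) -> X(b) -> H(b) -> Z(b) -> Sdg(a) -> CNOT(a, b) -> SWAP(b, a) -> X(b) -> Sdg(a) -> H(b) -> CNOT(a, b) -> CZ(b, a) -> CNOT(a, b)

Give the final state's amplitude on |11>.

|11> carries amplitude -1/2 + I/2 in the final state. Key observation: the block from step 8 through step 11 cancels to the identity and can be dropped.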